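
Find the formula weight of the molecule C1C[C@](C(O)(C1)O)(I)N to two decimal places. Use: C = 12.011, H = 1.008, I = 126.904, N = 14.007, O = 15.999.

243.04

Molecular formula: C5H10INO2.
M = 5×12.011 + 10×1.008 + 1×126.904 + 1×14.007 + 2×15.999 = 243.04 g/mol.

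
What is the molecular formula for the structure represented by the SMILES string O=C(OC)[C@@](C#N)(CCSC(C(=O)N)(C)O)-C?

Heavy atoms from the SMILES: 10 C, 2 N, 4 O, 1 S.
Implicit hydrogens by atom environment:
  5 × C: no H
  3 × C: 3 H each → 9
  3 × O: no H
  2 × C: 2 H each → 4
  1 × N: 2 H
  1 × N: no H
  1 × O: 1 H
  1 × S: no H
  Total hydrogens = 16.
Molecular formula: C10H16N2O4S

C10H16N2O4S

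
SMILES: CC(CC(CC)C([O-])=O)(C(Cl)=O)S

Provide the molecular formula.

Heavy atoms from the SMILES: 8 C, 1 Cl, 3 O, 1 S.
Implicit hydrogens by atom environment:
  3 × C: no H
  2 × C: 3 H each → 6
  2 × C: 2 H each → 4
  2 × O: no H
  1 × C: 1 H
  1 × Cl: no H
  1 × O (charge -1): no H
  1 × S: 1 H
  Total hydrogens = 12.
Net charge -1.
Molecular formula: C8H12ClO3S-

C8H12ClO3S-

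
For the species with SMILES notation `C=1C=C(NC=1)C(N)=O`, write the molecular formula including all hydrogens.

Heavy atoms from the SMILES: 5 C, 2 N, 1 O.
Implicit hydrogens by atom environment:
  3 × C (aromatic): 1 H each → 3
  1 × C (aromatic): no H
  1 × C: no H
  1 × N: 2 H
  1 × N (aromatic): 1 H
  1 × O: no H
  Total hydrogens = 6.
Molecular formula: C5H6N2O

C5H6N2O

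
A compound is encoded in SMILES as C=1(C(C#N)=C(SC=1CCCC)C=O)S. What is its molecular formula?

C10H11NOS2

Heavy atoms from the SMILES: 10 C, 1 N, 1 O, 2 S.
Implicit hydrogens by atom environment:
  4 × C (aromatic): no H
  3 × C: 2 H each → 6
  1 × C: 3 H
  1 × C: 1 H
  1 × C: no H
  1 × N: no H
  1 × O: no H
  1 × S: 1 H
  1 × S (aromatic): no H
  Total hydrogens = 11.
Molecular formula: C10H11NOS2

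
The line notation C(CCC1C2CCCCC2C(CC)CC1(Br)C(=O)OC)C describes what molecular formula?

C18H31BrO2

Heavy atoms from the SMILES: 1 Br, 18 C, 2 O.
Implicit hydrogens by atom environment:
  9 × C: 2 H each → 18
  4 × C: 1 H each → 4
  3 × C: 3 H each → 9
  2 × C: no H
  2 × O: no H
  1 × Br: no H
  Total hydrogens = 31.
Molecular formula: C18H31BrO2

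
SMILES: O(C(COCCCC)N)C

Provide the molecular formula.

C7H17NO2

Heavy atoms from the SMILES: 7 C, 1 N, 2 O.
Implicit hydrogens by atom environment:
  4 × C: 2 H each → 8
  2 × C: 3 H each → 6
  2 × O: no H
  1 × C: 1 H
  1 × N: 2 H
  Total hydrogens = 17.
Molecular formula: C7H17NO2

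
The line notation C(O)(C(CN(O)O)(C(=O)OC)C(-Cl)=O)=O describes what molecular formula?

C6H8ClNO7

Heavy atoms from the SMILES: 6 C, 1 Cl, 1 N, 7 O.
Implicit hydrogens by atom environment:
  4 × C: no H
  4 × O: no H
  3 × O: 1 H each → 3
  1 × C: 3 H
  1 × C: 2 H
  1 × Cl: no H
  1 × N: no H
  Total hydrogens = 8.
Molecular formula: C6H8ClNO7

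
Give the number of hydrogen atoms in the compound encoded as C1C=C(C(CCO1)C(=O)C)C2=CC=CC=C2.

16

Hydrogens are implicit in SMILES; fill each atom to its normal valence:
  5 × C (aromatic): 1 H each → 5
  3 × C: 2 H each → 6
  2 × C: 1 H each → 2
  2 × C: no H
  2 × O: no H
  1 × C: 3 H
  1 × C (aromatic): no H
  Total hydrogens = 16.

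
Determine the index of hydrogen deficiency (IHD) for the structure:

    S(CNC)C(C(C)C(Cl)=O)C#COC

3

Molecular formula from the SMILES: C9H14ClNO2S.
DoU = (2C + 2 + N − H − X)/2 = (2·9 + 2 + 1 − 14 − 1)/2 = 6/2 = 3.
(Structurally: 0 ring(s) + 3 π bond(s) = 3.)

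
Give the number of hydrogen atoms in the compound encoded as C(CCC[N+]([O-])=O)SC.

Hydrogens are implicit in SMILES; fill each atom to its normal valence:
  4 × C: 2 H each → 8
  1 × C: 3 H
  1 × N (charge +1): no H
  1 × O: no H
  1 × O (charge -1): no H
  1 × S: no H
  Total hydrogens = 11.

11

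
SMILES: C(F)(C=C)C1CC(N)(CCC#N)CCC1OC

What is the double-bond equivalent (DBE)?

4

Molecular formula from the SMILES: C13H21FN2O.
DoU = (2C + 2 + N − H − X)/2 = (2·13 + 2 + 2 − 21 − 1)/2 = 8/2 = 4.
(Structurally: 1 ring(s) + 3 π bond(s) = 4.)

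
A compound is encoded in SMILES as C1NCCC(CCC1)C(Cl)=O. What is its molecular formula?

Heavy atoms from the SMILES: 8 C, 1 Cl, 1 N, 1 O.
Implicit hydrogens by atom environment:
  6 × C: 2 H each → 12
  1 × C: 1 H
  1 × C: no H
  1 × Cl: no H
  1 × N: 1 H
  1 × O: no H
  Total hydrogens = 14.
Molecular formula: C8H14ClNO

C8H14ClNO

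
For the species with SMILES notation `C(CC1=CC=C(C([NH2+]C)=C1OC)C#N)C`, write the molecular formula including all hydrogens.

C12H17N2O+

Heavy atoms from the SMILES: 12 C, 2 N, 1 O.
Implicit hydrogens by atom environment:
  4 × C (aromatic): no H
  3 × C: 3 H each → 9
  2 × C: 2 H each → 4
  2 × C (aromatic): 1 H each → 2
  1 × C: no H
  1 × N (charge +1): 2 H
  1 × N: no H
  1 × O: no H
  Total hydrogens = 17.
Net charge +1.
Molecular formula: C12H17N2O+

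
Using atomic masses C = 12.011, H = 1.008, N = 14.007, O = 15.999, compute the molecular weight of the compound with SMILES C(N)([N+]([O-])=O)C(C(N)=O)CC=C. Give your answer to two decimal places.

173.17

Molecular formula: C6H11N3O3.
M = 6×12.011 + 11×1.008 + 3×14.007 + 3×15.999 = 173.17 g/mol.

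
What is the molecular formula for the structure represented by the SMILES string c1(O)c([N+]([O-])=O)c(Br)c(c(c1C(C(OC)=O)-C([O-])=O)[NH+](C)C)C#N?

Heavy atoms from the SMILES: 1 Br, 13 C, 3 N, 7 O.
Implicit hydrogens by atom environment:
  6 × C (aromatic): no H
  4 × O: no H
  3 × C: 3 H each → 9
  3 × C: no H
  2 × O (charge -1): no H
  1 × Br: no H
  1 × C: 1 H
  1 × N (charge +1): 1 H
  1 × N (charge +1): no H
  1 × N: no H
  1 × O: 1 H
  Total hydrogens = 12.
Molecular formula: C13H12BrN3O7

C13H12BrN3O7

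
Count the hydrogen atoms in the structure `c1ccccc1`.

Hydrogens are implicit in SMILES; fill each atom to its normal valence:
  6 × C (aromatic): 1 H each → 6
  Total hydrogens = 6.

6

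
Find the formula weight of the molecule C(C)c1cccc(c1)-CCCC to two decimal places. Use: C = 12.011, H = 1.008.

Molecular formula: C12H18.
M = 12×12.011 + 18×1.008 = 162.28 g/mol.

162.28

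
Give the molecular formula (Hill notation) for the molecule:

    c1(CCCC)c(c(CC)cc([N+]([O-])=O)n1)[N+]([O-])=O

Heavy atoms from the SMILES: 11 C, 3 N, 4 O.
Implicit hydrogens by atom environment:
  4 × C: 2 H each → 8
  4 × C (aromatic): no H
  2 × C: 3 H each → 6
  2 × N (charge +1): no H
  2 × O: no H
  2 × O (charge -1): no H
  1 × C (aromatic): 1 H
  1 × N (aromatic): no H
  Total hydrogens = 15.
Molecular formula: C11H15N3O4

C11H15N3O4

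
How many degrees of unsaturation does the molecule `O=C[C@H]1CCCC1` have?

2

Molecular formula from the SMILES: C6H10O.
DoU = (2C + 2 + N − H − X)/2 = (2·6 + 2 + 0 − 10 − 0)/2 = 4/2 = 2.
(Structurally: 1 ring(s) + 1 π bond(s) = 2.)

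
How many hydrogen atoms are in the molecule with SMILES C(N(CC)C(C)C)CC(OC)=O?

19

Hydrogens are implicit in SMILES; fill each atom to its normal valence:
  4 × C: 3 H each → 12
  3 × C: 2 H each → 6
  2 × O: no H
  1 × C: 1 H
  1 × C: no H
  1 × N: no H
  Total hydrogens = 19.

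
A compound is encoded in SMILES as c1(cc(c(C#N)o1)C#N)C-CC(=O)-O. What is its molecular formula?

C9H6N2O3

Heavy atoms from the SMILES: 9 C, 2 N, 3 O.
Implicit hydrogens by atom environment:
  3 × C (aromatic): no H
  3 × C: no H
  2 × C: 2 H each → 4
  2 × N: no H
  1 × C (aromatic): 1 H
  1 × O: 1 H
  1 × O (aromatic): no H
  1 × O: no H
  Total hydrogens = 6.
Molecular formula: C9H6N2O3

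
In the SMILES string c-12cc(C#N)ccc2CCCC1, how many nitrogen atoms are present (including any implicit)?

1

The symbol for nitrogen appears 1 time in the SMILES.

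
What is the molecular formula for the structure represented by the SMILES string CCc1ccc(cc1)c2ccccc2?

Heavy atoms from the SMILES: 14 C.
Implicit hydrogens by atom environment:
  9 × C (aromatic): 1 H each → 9
  3 × C (aromatic): no H
  1 × C: 3 H
  1 × C: 2 H
  Total hydrogens = 14.
Molecular formula: C14H14

C14H14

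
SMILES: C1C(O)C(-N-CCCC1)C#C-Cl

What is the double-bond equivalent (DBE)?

Molecular formula from the SMILES: C9H14ClNO.
DoU = (2C + 2 + N − H − X)/2 = (2·9 + 2 + 1 − 14 − 1)/2 = 6/2 = 3.
(Structurally: 1 ring(s) + 2 π bond(s) = 3.)

3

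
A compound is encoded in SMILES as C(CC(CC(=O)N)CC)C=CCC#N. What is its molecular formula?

C11H18N2O

Heavy atoms from the SMILES: 11 C, 2 N, 1 O.
Implicit hydrogens by atom environment:
  5 × C: 2 H each → 10
  3 × C: 1 H each → 3
  2 × C: no H
  1 × C: 3 H
  1 × N: 2 H
  1 × N: no H
  1 × O: no H
  Total hydrogens = 18.
Molecular formula: C11H18N2O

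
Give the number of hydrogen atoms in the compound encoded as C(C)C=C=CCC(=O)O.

10

Hydrogens are implicit in SMILES; fill each atom to its normal valence:
  2 × C: 2 H each → 4
  2 × C: 1 H each → 2
  2 × C: no H
  1 × C: 3 H
  1 × O: 1 H
  1 × O: no H
  Total hydrogens = 10.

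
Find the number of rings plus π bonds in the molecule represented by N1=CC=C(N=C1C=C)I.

Molecular formula from the SMILES: C6H5IN2.
DoU = (2C + 2 + N − H − X)/2 = (2·6 + 2 + 2 − 5 − 1)/2 = 10/2 = 5.
(Structurally: 1 ring(s) + 4 π bond(s) = 5.)

5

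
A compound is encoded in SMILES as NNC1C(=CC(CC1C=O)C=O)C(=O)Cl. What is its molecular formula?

Heavy atoms from the SMILES: 9 C, 1 Cl, 2 N, 3 O.
Implicit hydrogens by atom environment:
  6 × C: 1 H each → 6
  3 × O: no H
  2 × C: no H
  1 × C: 2 H
  1 × Cl: no H
  1 × N: 2 H
  1 × N: 1 H
  Total hydrogens = 11.
Molecular formula: C9H11ClN2O3

C9H11ClN2O3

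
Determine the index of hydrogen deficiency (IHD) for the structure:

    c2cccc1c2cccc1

Molecular formula from the SMILES: C10H8.
DoU = (2C + 2 + N − H − X)/2 = (2·10 + 2 + 0 − 8 − 0)/2 = 14/2 = 7.
(Structurally: 2 ring(s) + 5 π bond(s) = 7.)

7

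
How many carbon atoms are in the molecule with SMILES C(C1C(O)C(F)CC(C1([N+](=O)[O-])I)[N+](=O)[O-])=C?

8

The symbol for carbon appears 8 times in the SMILES.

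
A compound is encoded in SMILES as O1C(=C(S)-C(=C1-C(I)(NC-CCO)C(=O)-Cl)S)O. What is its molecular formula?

Heavy atoms from the SMILES: 9 C, 1 Cl, 1 I, 1 N, 4 O, 2 S.
Implicit hydrogens by atom environment:
  4 × C (aromatic): no H
  3 × C: 2 H each → 6
  2 × C: no H
  2 × O: 1 H each → 2
  2 × S: 1 H each → 2
  1 × Cl: no H
  1 × I: no H
  1 × N: 1 H
  1 × O (aromatic): no H
  1 × O: no H
  Total hydrogens = 11.
Molecular formula: C9H11ClINO4S2

C9H11ClINO4S2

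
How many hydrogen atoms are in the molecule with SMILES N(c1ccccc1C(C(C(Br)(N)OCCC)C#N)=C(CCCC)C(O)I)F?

26

Hydrogens are implicit in SMILES; fill each atom to its normal valence:
  5 × C: 2 H each → 10
  4 × C (aromatic): 1 H each → 4
  4 × C: no H
  2 × C: 3 H each → 6
  2 × C: 1 H each → 2
  2 × C (aromatic): no H
  1 × Br: no H
  1 × F: no H
  1 × I: no H
  1 × N: 2 H
  1 × N: 1 H
  1 × N: no H
  1 × O: 1 H
  1 × O: no H
  Total hydrogens = 26.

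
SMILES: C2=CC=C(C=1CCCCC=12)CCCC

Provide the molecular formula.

Heavy atoms from the SMILES: 14 C.
Implicit hydrogens by atom environment:
  7 × C: 2 H each → 14
  3 × C (aromatic): 1 H each → 3
  3 × C (aromatic): no H
  1 × C: 3 H
  Total hydrogens = 20.
Molecular formula: C14H20

C14H20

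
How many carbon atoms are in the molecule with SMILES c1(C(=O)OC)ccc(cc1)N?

The symbol for carbon appears 8 times in the SMILES. Lowercase c denotes aromatic carbon and counts toward C.

8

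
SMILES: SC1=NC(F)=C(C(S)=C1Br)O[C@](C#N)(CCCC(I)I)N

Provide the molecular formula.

Heavy atoms from the SMILES: 1 Br, 11 C, 1 F, 2 I, 3 N, 1 O, 2 S.
Implicit hydrogens by atom environment:
  5 × C (aromatic): no H
  3 × C: 2 H each → 6
  2 × C: no H
  2 × I: no H
  2 × S: 1 H each → 2
  1 × Br: no H
  1 × C: 1 H
  1 × F: no H
  1 × N: 2 H
  1 × N (aromatic): no H
  1 × N: no H
  1 × O: no H
  Total hydrogens = 11.
Molecular formula: C11H11BrFI2N3OS2

C11H11BrFI2N3OS2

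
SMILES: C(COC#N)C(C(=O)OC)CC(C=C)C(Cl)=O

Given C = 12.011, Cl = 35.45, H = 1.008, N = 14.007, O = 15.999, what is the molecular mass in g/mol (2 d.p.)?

Molecular formula: C11H14ClNO4.
M = 11×12.011 + 1×35.45 + 14×1.008 + 1×14.007 + 4×15.999 = 259.69 g/mol.

259.69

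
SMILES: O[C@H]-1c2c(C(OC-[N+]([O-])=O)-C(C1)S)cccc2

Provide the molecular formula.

C11H13NO4S

Heavy atoms from the SMILES: 11 C, 1 N, 4 O, 1 S.
Implicit hydrogens by atom environment:
  4 × C (aromatic): 1 H each → 4
  3 × C: 1 H each → 3
  2 × C: 2 H each → 4
  2 × C (aromatic): no H
  2 × O: no H
  1 × N (charge +1): no H
  1 × O: 1 H
  1 × O (charge -1): no H
  1 × S: 1 H
  Total hydrogens = 13.
Molecular formula: C11H13NO4S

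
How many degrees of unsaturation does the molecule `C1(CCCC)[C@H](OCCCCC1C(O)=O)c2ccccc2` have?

Molecular formula from the SMILES: C18H26O3.
DoU = (2C + 2 + N − H − X)/2 = (2·18 + 2 + 0 − 26 − 0)/2 = 12/2 = 6.
(Structurally: 2 ring(s) + 4 π bond(s) = 6.)

6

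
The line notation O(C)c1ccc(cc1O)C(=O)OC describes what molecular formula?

C9H10O4

Heavy atoms from the SMILES: 9 C, 4 O.
Implicit hydrogens by atom environment:
  3 × C (aromatic): 1 H each → 3
  3 × C (aromatic): no H
  3 × O: no H
  2 × C: 3 H each → 6
  1 × C: no H
  1 × O: 1 H
  Total hydrogens = 10.
Molecular formula: C9H10O4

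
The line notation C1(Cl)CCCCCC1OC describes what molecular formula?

Heavy atoms from the SMILES: 8 C, 1 Cl, 1 O.
Implicit hydrogens by atom environment:
  5 × C: 2 H each → 10
  2 × C: 1 H each → 2
  1 × C: 3 H
  1 × Cl: no H
  1 × O: no H
  Total hydrogens = 15.
Molecular formula: C8H15ClO

C8H15ClO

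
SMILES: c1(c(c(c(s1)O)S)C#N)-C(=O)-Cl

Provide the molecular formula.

Heavy atoms from the SMILES: 6 C, 1 Cl, 1 N, 2 O, 2 S.
Implicit hydrogens by atom environment:
  4 × C (aromatic): no H
  2 × C: no H
  1 × Cl: no H
  1 × N: no H
  1 × O: 1 H
  1 × O: no H
  1 × S: 1 H
  1 × S (aromatic): no H
  Total hydrogens = 2.
Molecular formula: C6H2ClNO2S2

C6H2ClNO2S2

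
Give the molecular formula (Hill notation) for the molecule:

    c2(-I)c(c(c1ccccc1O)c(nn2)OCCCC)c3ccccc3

Heavy atoms from the SMILES: 20 C, 1 I, 2 N, 2 O.
Implicit hydrogens by atom environment:
  9 × C (aromatic): 1 H each → 9
  7 × C (aromatic): no H
  3 × C: 2 H each → 6
  2 × N (aromatic): no H
  1 × C: 3 H
  1 × I: no H
  1 × O: 1 H
  1 × O: no H
  Total hydrogens = 19.
Molecular formula: C20H19IN2O2

C20H19IN2O2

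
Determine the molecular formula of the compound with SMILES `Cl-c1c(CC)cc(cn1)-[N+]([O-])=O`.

C7H7ClN2O2

Heavy atoms from the SMILES: 7 C, 1 Cl, 2 N, 2 O.
Implicit hydrogens by atom environment:
  3 × C (aromatic): no H
  2 × C (aromatic): 1 H each → 2
  1 × C: 3 H
  1 × C: 2 H
  1 × Cl: no H
  1 × N (aromatic): no H
  1 × N (charge +1): no H
  1 × O: no H
  1 × O (charge -1): no H
  Total hydrogens = 7.
Molecular formula: C7H7ClN2O2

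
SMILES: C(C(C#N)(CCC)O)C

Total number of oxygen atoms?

1

The symbol for oxygen appears 1 time in the SMILES.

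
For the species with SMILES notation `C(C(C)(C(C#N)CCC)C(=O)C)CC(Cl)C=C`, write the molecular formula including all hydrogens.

Heavy atoms from the SMILES: 14 C, 1 Cl, 1 N, 1 O.
Implicit hydrogens by atom environment:
  5 × C: 2 H each → 10
  3 × C: 3 H each → 9
  3 × C: 1 H each → 3
  3 × C: no H
  1 × Cl: no H
  1 × N: no H
  1 × O: no H
  Total hydrogens = 22.
Molecular formula: C14H22ClNO

C14H22ClNO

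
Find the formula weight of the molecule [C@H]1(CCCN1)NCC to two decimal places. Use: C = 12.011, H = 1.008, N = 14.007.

Molecular formula: C6H14N2.
M = 6×12.011 + 14×1.008 + 2×14.007 = 114.19 g/mol.

114.19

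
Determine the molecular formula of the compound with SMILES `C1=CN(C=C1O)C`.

Heavy atoms from the SMILES: 5 C, 1 N, 1 O.
Implicit hydrogens by atom environment:
  3 × C (aromatic): 1 H each → 3
  1 × C: 3 H
  1 × C (aromatic): no H
  1 × N (aromatic): no H
  1 × O: 1 H
  Total hydrogens = 7.
Molecular formula: C5H7NO

C5H7NO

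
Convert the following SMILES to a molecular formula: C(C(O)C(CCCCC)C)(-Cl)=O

Heavy atoms from the SMILES: 9 C, 1 Cl, 2 O.
Implicit hydrogens by atom environment:
  4 × C: 2 H each → 8
  2 × C: 3 H each → 6
  2 × C: 1 H each → 2
  1 × C: no H
  1 × Cl: no H
  1 × O: 1 H
  1 × O: no H
  Total hydrogens = 17.
Molecular formula: C9H17ClO2

C9H17ClO2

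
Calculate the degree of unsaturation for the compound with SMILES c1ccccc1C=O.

5

Molecular formula from the SMILES: C7H6O.
DoU = (2C + 2 + N − H − X)/2 = (2·7 + 2 + 0 − 6 − 0)/2 = 10/2 = 5.
(Structurally: 1 ring(s) + 4 π bond(s) = 5.)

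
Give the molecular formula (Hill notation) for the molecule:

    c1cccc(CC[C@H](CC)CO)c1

Heavy atoms from the SMILES: 12 C, 1 O.
Implicit hydrogens by atom environment:
  5 × C (aromatic): 1 H each → 5
  4 × C: 2 H each → 8
  1 × C: 3 H
  1 × C: 1 H
  1 × C (aromatic): no H
  1 × O: 1 H
  Total hydrogens = 18.
Molecular formula: C12H18O

C12H18O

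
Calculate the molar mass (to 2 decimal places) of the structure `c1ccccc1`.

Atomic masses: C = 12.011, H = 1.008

Molecular formula: C6H6.
M = 6×12.011 + 6×1.008 = 78.11 g/mol.

78.11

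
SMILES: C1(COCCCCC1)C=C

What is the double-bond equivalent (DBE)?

2

Molecular formula from the SMILES: C9H16O.
DoU = (2C + 2 + N − H − X)/2 = (2·9 + 2 + 0 − 16 − 0)/2 = 4/2 = 2.
(Structurally: 1 ring(s) + 1 π bond(s) = 2.)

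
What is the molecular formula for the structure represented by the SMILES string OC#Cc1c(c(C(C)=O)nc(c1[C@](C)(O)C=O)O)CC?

Heavy atoms from the SMILES: 14 C, 1 N, 5 O.
Implicit hydrogens by atom environment:
  5 × C (aromatic): no H
  4 × C: no H
  3 × C: 3 H each → 9
  3 × O: 1 H each → 3
  2 × O: no H
  1 × C: 2 H
  1 × C: 1 H
  1 × N (aromatic): no H
  Total hydrogens = 15.
Molecular formula: C14H15NO5

C14H15NO5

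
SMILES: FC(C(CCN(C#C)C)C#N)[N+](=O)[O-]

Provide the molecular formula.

Heavy atoms from the SMILES: 8 C, 1 F, 3 N, 2 O.
Implicit hydrogens by atom environment:
  3 × C: 1 H each → 3
  2 × C: 2 H each → 4
  2 × C: no H
  2 × N: no H
  1 × C: 3 H
  1 × F: no H
  1 × N (charge +1): no H
  1 × O: no H
  1 × O (charge -1): no H
  Total hydrogens = 10.
Molecular formula: C8H10FN3O2

C8H10FN3O2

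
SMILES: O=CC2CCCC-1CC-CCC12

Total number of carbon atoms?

11

The symbol for carbon appears 11 times in the SMILES.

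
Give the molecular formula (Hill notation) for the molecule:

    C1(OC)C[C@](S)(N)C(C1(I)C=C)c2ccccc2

Heavy atoms from the SMILES: 14 C, 1 I, 1 N, 1 O, 1 S.
Implicit hydrogens by atom environment:
  5 × C (aromatic): 1 H each → 5
  3 × C: 1 H each → 3
  2 × C: 2 H each → 4
  2 × C: no H
  1 × C: 3 H
  1 × C (aromatic): no H
  1 × I: no H
  1 × N: 2 H
  1 × O: no H
  1 × S: 1 H
  Total hydrogens = 18.
Molecular formula: C14H18INOS

C14H18INOS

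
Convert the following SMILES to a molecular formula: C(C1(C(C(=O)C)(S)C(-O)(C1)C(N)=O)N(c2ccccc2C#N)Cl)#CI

C16H13ClIN3O3S

Heavy atoms from the SMILES: 16 C, 1 Cl, 1 I, 3 N, 3 O, 1 S.
Implicit hydrogens by atom environment:
  8 × C: no H
  4 × C (aromatic): 1 H each → 4
  2 × C (aromatic): no H
  2 × N: no H
  2 × O: no H
  1 × C: 3 H
  1 × C: 2 H
  1 × Cl: no H
  1 × I: no H
  1 × N: 2 H
  1 × O: 1 H
  1 × S: 1 H
  Total hydrogens = 13.
Molecular formula: C16H13ClIN3O3S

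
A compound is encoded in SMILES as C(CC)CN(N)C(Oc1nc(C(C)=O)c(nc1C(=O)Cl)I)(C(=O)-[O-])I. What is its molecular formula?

C13H14ClI2N4O5-

Heavy atoms from the SMILES: 13 C, 1 Cl, 2 I, 4 N, 5 O.
Implicit hydrogens by atom environment:
  4 × C (aromatic): no H
  4 × C: no H
  4 × O: no H
  3 × C: 2 H each → 6
  2 × C: 3 H each → 6
  2 × I: no H
  2 × N (aromatic): no H
  1 × Cl: no H
  1 × N: 2 H
  1 × N: no H
  1 × O (charge -1): no H
  Total hydrogens = 14.
Net charge -1.
Molecular formula: C13H14ClI2N4O5-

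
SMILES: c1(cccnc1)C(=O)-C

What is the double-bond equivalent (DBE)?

Molecular formula from the SMILES: C7H7NO.
DoU = (2C + 2 + N − H − X)/2 = (2·7 + 2 + 1 − 7 − 0)/2 = 10/2 = 5.
(Structurally: 1 ring(s) + 4 π bond(s) = 5.)

5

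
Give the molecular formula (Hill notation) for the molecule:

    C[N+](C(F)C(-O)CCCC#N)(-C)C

C9H18FN2O+

Heavy atoms from the SMILES: 9 C, 1 F, 2 N, 1 O.
Implicit hydrogens by atom environment:
  3 × C: 3 H each → 9
  3 × C: 2 H each → 6
  2 × C: 1 H each → 2
  1 × C: no H
  1 × F: no H
  1 × N (charge +1): no H
  1 × N: no H
  1 × O: 1 H
  Total hydrogens = 18.
Net charge +1.
Molecular formula: C9H18FN2O+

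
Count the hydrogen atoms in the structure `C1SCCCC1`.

Hydrogens are implicit in SMILES; fill each atom to its normal valence:
  5 × C: 2 H each → 10
  1 × S: no H
  Total hydrogens = 10.

10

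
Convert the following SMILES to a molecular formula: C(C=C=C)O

Heavy atoms from the SMILES: 4 C, 1 O.
Implicit hydrogens by atom environment:
  2 × C: 2 H each → 4
  1 × C: 1 H
  1 × C: no H
  1 × O: 1 H
  Total hydrogens = 6.
Molecular formula: C4H6O

C4H6O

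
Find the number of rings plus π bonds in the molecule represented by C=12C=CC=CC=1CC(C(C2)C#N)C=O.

8

Molecular formula from the SMILES: C12H11NO.
DoU = (2C + 2 + N − H − X)/2 = (2·12 + 2 + 1 − 11 − 0)/2 = 16/2 = 8.
(Structurally: 2 ring(s) + 6 π bond(s) = 8.)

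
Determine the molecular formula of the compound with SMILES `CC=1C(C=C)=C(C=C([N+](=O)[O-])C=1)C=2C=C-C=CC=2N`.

C15H14N2O2

Heavy atoms from the SMILES: 15 C, 2 N, 2 O.
Implicit hydrogens by atom environment:
  6 × C (aromatic): 1 H each → 6
  6 × C (aromatic): no H
  1 × C: 3 H
  1 × C: 2 H
  1 × C: 1 H
  1 × N: 2 H
  1 × N (charge +1): no H
  1 × O: no H
  1 × O (charge -1): no H
  Total hydrogens = 14.
Molecular formula: C15H14N2O2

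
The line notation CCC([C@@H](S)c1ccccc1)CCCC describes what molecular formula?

Heavy atoms from the SMILES: 14 C, 1 S.
Implicit hydrogens by atom environment:
  5 × C (aromatic): 1 H each → 5
  4 × C: 2 H each → 8
  2 × C: 3 H each → 6
  2 × C: 1 H each → 2
  1 × C (aromatic): no H
  1 × S: 1 H
  Total hydrogens = 22.
Molecular formula: C14H22S

C14H22S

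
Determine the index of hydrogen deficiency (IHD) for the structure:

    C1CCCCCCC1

Molecular formula from the SMILES: C8H16.
DoU = (2C + 2 + N − H − X)/2 = (2·8 + 2 + 0 − 16 − 0)/2 = 2/2 = 1.
(Structurally: 1 ring(s) + 0 π bond(s) = 1.)

1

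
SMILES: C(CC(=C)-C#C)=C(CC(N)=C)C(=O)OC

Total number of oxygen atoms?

2

The symbol for oxygen appears 2 times in the SMILES.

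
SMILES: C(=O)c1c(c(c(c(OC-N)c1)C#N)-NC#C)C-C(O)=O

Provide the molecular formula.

C13H11N3O4

Heavy atoms from the SMILES: 13 C, 3 N, 4 O.
Implicit hydrogens by atom environment:
  5 × C (aromatic): no H
  3 × C: no H
  3 × O: no H
  2 × C: 2 H each → 4
  2 × C: 1 H each → 2
  1 × C (aromatic): 1 H
  1 × N: 2 H
  1 × N: 1 H
  1 × N: no H
  1 × O: 1 H
  Total hydrogens = 11.
Molecular formula: C13H11N3O4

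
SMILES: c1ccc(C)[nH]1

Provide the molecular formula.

Heavy atoms from the SMILES: 5 C, 1 N.
Implicit hydrogens by atom environment:
  3 × C (aromatic): 1 H each → 3
  1 × C: 3 H
  1 × C (aromatic): no H
  1 × N (aromatic): 1 H
  Total hydrogens = 7.
Molecular formula: C5H7N

C5H7N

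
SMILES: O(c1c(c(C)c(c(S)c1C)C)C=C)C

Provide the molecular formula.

C12H16OS

Heavy atoms from the SMILES: 12 C, 1 O, 1 S.
Implicit hydrogens by atom environment:
  6 × C (aromatic): no H
  4 × C: 3 H each → 12
  1 × C: 2 H
  1 × C: 1 H
  1 × O: no H
  1 × S: 1 H
  Total hydrogens = 16.
Molecular formula: C12H16OS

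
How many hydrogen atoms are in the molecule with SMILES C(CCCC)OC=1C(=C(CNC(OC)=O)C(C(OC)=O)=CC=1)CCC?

29

Hydrogens are implicit in SMILES; fill each atom to its normal valence:
  7 × C: 2 H each → 14
  5 × O: no H
  4 × C: 3 H each → 12
  4 × C (aromatic): no H
  2 × C (aromatic): 1 H each → 2
  2 × C: no H
  1 × N: 1 H
  Total hydrogens = 29.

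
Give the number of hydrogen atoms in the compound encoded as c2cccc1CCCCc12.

Hydrogens are implicit in SMILES; fill each atom to its normal valence:
  4 × C: 2 H each → 8
  4 × C (aromatic): 1 H each → 4
  2 × C (aromatic): no H
  Total hydrogens = 12.

12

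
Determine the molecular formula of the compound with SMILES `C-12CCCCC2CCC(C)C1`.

C11H20

Heavy atoms from the SMILES: 11 C.
Implicit hydrogens by atom environment:
  7 × C: 2 H each → 14
  3 × C: 1 H each → 3
  1 × C: 3 H
  Total hydrogens = 20.
Molecular formula: C11H20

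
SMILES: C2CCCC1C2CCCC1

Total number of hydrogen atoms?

18

Hydrogens are implicit in SMILES; fill each atom to its normal valence:
  8 × C: 2 H each → 16
  2 × C: 1 H each → 2
  Total hydrogens = 18.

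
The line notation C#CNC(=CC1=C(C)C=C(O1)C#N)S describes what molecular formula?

C10H8N2OS

Heavy atoms from the SMILES: 10 C, 2 N, 1 O, 1 S.
Implicit hydrogens by atom environment:
  3 × C (aromatic): no H
  3 × C: no H
  2 × C: 1 H each → 2
  1 × C: 3 H
  1 × C (aromatic): 1 H
  1 × N: 1 H
  1 × N: no H
  1 × O (aromatic): no H
  1 × S: 1 H
  Total hydrogens = 8.
Molecular formula: C10H8N2OS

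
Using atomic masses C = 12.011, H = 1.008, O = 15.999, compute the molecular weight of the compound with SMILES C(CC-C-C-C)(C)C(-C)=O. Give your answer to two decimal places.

Molecular formula: C9H18O.
M = 9×12.011 + 18×1.008 + 1×15.999 = 142.24 g/mol.

142.24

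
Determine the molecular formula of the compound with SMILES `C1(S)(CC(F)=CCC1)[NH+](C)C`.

C8H15FNS+

Heavy atoms from the SMILES: 8 C, 1 F, 1 N, 1 S.
Implicit hydrogens by atom environment:
  3 × C: 2 H each → 6
  2 × C: 3 H each → 6
  2 × C: no H
  1 × C: 1 H
  1 × F: no H
  1 × N (charge +1): 1 H
  1 × S: 1 H
  Total hydrogens = 15.
Net charge +1.
Molecular formula: C8H15FNS+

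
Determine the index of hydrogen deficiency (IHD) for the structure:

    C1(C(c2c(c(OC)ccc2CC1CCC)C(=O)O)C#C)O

8

Molecular formula from the SMILES: C17H20O4.
DoU = (2C + 2 + N − H − X)/2 = (2·17 + 2 + 0 − 20 − 0)/2 = 16/2 = 8.
(Structurally: 2 ring(s) + 6 π bond(s) = 8.)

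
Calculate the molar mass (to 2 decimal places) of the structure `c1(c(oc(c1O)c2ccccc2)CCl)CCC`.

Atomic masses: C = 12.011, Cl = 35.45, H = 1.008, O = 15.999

250.72

Molecular formula: C14H15ClO2.
M = 14×12.011 + 1×35.45 + 15×1.008 + 2×15.999 = 250.72 g/mol.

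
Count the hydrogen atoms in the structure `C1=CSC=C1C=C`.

Hydrogens are implicit in SMILES; fill each atom to its normal valence:
  3 × C (aromatic): 1 H each → 3
  1 × C: 2 H
  1 × C: 1 H
  1 × C (aromatic): no H
  1 × S (aromatic): no H
  Total hydrogens = 6.

6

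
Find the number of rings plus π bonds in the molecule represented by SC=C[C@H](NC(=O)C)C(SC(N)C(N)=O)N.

3

Molecular formula from the SMILES: C8H16N4O2S2.
DoU = (2C + 2 + N − H − X)/2 = (2·8 + 2 + 4 − 16 − 0)/2 = 6/2 = 3.
(Structurally: 0 ring(s) + 3 π bond(s) = 3.)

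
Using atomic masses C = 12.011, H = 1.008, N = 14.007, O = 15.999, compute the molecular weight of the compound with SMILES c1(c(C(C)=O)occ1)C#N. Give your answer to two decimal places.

135.12

Molecular formula: C7H5NO2.
M = 7×12.011 + 5×1.008 + 1×14.007 + 2×15.999 = 135.12 g/mol.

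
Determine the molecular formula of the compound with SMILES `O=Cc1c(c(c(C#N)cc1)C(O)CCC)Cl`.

Heavy atoms from the SMILES: 12 C, 1 Cl, 1 N, 2 O.
Implicit hydrogens by atom environment:
  4 × C (aromatic): no H
  2 × C: 2 H each → 4
  2 × C (aromatic): 1 H each → 2
  2 × C: 1 H each → 2
  1 × C: 3 H
  1 × C: no H
  1 × Cl: no H
  1 × N: no H
  1 × O: 1 H
  1 × O: no H
  Total hydrogens = 12.
Molecular formula: C12H12ClNO2

C12H12ClNO2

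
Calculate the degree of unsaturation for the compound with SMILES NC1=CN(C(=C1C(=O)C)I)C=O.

5

Molecular formula from the SMILES: C7H7IN2O2.
DoU = (2C + 2 + N − H − X)/2 = (2·7 + 2 + 2 − 7 − 1)/2 = 10/2 = 5.
(Structurally: 1 ring(s) + 4 π bond(s) = 5.)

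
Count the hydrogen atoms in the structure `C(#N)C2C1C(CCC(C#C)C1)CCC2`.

17

Hydrogens are implicit in SMILES; fill each atom to its normal valence:
  6 × C: 2 H each → 12
  5 × C: 1 H each → 5
  2 × C: no H
  1 × N: no H
  Total hydrogens = 17.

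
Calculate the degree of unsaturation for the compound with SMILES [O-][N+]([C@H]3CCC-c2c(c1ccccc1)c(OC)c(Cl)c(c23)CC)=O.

10

Molecular formula from the SMILES: C19H20ClNO3.
DoU = (2C + 2 + N − H − X)/2 = (2·19 + 2 + 1 − 20 − 1)/2 = 20/2 = 10.
(Structurally: 3 ring(s) + 7 π bond(s) = 10.)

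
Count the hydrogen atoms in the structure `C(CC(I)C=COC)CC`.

Hydrogens are implicit in SMILES; fill each atom to its normal valence:
  3 × C: 2 H each → 6
  3 × C: 1 H each → 3
  2 × C: 3 H each → 6
  1 × I: no H
  1 × O: no H
  Total hydrogens = 15.

15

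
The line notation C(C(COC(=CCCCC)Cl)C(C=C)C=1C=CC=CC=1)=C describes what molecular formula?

Heavy atoms from the SMILES: 19 C, 1 Cl, 1 O.
Implicit hydrogens by atom environment:
  6 × C: 2 H each → 12
  5 × C: 1 H each → 5
  5 × C (aromatic): 1 H each → 5
  1 × C: 3 H
  1 × C: no H
  1 × C (aromatic): no H
  1 × Cl: no H
  1 × O: no H
  Total hydrogens = 25.
Molecular formula: C19H25ClO

C19H25ClO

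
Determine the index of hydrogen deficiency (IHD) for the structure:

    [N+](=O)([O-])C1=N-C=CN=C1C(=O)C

6

Molecular formula from the SMILES: C6H5N3O3.
DoU = (2C + 2 + N − H − X)/2 = (2·6 + 2 + 3 − 5 − 0)/2 = 12/2 = 6.
(Structurally: 1 ring(s) + 5 π bond(s) = 6.)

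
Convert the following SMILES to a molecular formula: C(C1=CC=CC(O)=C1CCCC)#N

C11H13NO

Heavy atoms from the SMILES: 11 C, 1 N, 1 O.
Implicit hydrogens by atom environment:
  3 × C: 2 H each → 6
  3 × C (aromatic): 1 H each → 3
  3 × C (aromatic): no H
  1 × C: 3 H
  1 × C: no H
  1 × N: no H
  1 × O: 1 H
  Total hydrogens = 13.
Molecular formula: C11H13NO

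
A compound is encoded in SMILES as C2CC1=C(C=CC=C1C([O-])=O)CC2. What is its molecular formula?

Heavy atoms from the SMILES: 11 C, 2 O.
Implicit hydrogens by atom environment:
  4 × C: 2 H each → 8
  3 × C (aromatic): 1 H each → 3
  3 × C (aromatic): no H
  1 × C: no H
  1 × O: no H
  1 × O (charge -1): no H
  Total hydrogens = 11.
Net charge -1.
Molecular formula: C11H11O2-

C11H11O2-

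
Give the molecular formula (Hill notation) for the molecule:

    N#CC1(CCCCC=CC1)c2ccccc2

Heavy atoms from the SMILES: 15 C, 1 N.
Implicit hydrogens by atom environment:
  5 × C: 2 H each → 10
  5 × C (aromatic): 1 H each → 5
  2 × C: 1 H each → 2
  2 × C: no H
  1 × C (aromatic): no H
  1 × N: no H
  Total hydrogens = 17.
Molecular formula: C15H17N

C15H17N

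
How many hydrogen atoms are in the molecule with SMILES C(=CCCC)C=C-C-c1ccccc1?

18

Hydrogens are implicit in SMILES; fill each atom to its normal valence:
  5 × C (aromatic): 1 H each → 5
  4 × C: 1 H each → 4
  3 × C: 2 H each → 6
  1 × C: 3 H
  1 × C (aromatic): no H
  Total hydrogens = 18.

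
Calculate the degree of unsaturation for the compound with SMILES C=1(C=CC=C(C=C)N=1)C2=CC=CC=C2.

Molecular formula from the SMILES: C13H11N.
DoU = (2C + 2 + N − H − X)/2 = (2·13 + 2 + 1 − 11 − 0)/2 = 18/2 = 9.
(Structurally: 2 ring(s) + 7 π bond(s) = 9.)

9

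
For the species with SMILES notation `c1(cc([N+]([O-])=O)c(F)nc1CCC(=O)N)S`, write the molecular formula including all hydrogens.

C8H8FN3O3S

Heavy atoms from the SMILES: 8 C, 1 F, 3 N, 3 O, 1 S.
Implicit hydrogens by atom environment:
  4 × C (aromatic): no H
  2 × C: 2 H each → 4
  2 × O: no H
  1 × C (aromatic): 1 H
  1 × C: no H
  1 × F: no H
  1 × N: 2 H
  1 × N (aromatic): no H
  1 × N (charge +1): no H
  1 × O (charge -1): no H
  1 × S: 1 H
  Total hydrogens = 8.
Molecular formula: C8H8FN3O3S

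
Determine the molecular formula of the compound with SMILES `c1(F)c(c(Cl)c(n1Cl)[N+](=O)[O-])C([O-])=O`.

Heavy atoms from the SMILES: 5 C, 2 Cl, 1 F, 2 N, 4 O.
Implicit hydrogens by atom environment:
  4 × C (aromatic): no H
  2 × Cl: no H
  2 × O: no H
  2 × O (charge -1): no H
  1 × C: no H
  1 × F: no H
  1 × N (aromatic): no H
  1 × N (charge +1): no H
  Total hydrogens = 0.
Net charge -1.
Molecular formula: C5Cl2FN2O4-

C5Cl2FN2O4-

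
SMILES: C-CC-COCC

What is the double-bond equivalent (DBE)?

Molecular formula from the SMILES: C6H14O.
DoU = (2C + 2 + N − H − X)/2 = (2·6 + 2 + 0 − 14 − 0)/2 = 0/2 = 0.
(Structurally: 0 ring(s) + 0 π bond(s) = 0.)

0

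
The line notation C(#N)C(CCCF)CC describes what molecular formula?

Heavy atoms from the SMILES: 7 C, 1 F, 1 N.
Implicit hydrogens by atom environment:
  4 × C: 2 H each → 8
  1 × C: 3 H
  1 × C: 1 H
  1 × C: no H
  1 × F: no H
  1 × N: no H
  Total hydrogens = 12.
Molecular formula: C7H12FN

C7H12FN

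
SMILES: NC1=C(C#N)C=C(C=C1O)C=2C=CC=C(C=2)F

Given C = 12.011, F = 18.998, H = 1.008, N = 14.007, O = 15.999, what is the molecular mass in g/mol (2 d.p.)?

228.23

Molecular formula: C13H9FN2O.
M = 13×12.011 + 1×18.998 + 9×1.008 + 2×14.007 + 1×15.999 = 228.23 g/mol.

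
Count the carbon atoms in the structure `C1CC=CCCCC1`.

8

The symbol for carbon appears 8 times in the SMILES.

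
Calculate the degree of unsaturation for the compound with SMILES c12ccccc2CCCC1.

Molecular formula from the SMILES: C10H12.
DoU = (2C + 2 + N − H − X)/2 = (2·10 + 2 + 0 − 12 − 0)/2 = 10/2 = 5.
(Structurally: 2 ring(s) + 3 π bond(s) = 5.)

5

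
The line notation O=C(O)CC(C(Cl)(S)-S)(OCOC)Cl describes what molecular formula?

Heavy atoms from the SMILES: 6 C, 2 Cl, 4 O, 2 S.
Implicit hydrogens by atom environment:
  3 × C: no H
  3 × O: no H
  2 × C: 2 H each → 4
  2 × Cl: no H
  2 × S: 1 H each → 2
  1 × C: 3 H
  1 × O: 1 H
  Total hydrogens = 10.
Molecular formula: C6H10Cl2O4S2

C6H10Cl2O4S2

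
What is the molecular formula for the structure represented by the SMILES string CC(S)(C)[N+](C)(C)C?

C6H16NS+

Heavy atoms from the SMILES: 6 C, 1 N, 1 S.
Implicit hydrogens by atom environment:
  5 × C: 3 H each → 15
  1 × C: no H
  1 × N (charge +1): no H
  1 × S: 1 H
  Total hydrogens = 16.
Net charge +1.
Molecular formula: C6H16NS+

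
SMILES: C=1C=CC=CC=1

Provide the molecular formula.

C6H6

Heavy atoms from the SMILES: 6 C.
Implicit hydrogens by atom environment:
  6 × C (aromatic): 1 H each → 6
  Total hydrogens = 6.
Molecular formula: C6H6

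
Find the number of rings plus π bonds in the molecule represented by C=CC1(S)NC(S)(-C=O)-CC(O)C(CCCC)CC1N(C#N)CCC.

Molecular formula from the SMILES: C18H31N3O2S2.
DoU = (2C + 2 + N − H − X)/2 = (2·18 + 2 + 3 − 31 − 0)/2 = 10/2 = 5.
(Structurally: 1 ring(s) + 4 π bond(s) = 5.)

5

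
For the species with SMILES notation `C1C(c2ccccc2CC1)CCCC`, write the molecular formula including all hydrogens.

C14H20

Heavy atoms from the SMILES: 14 C.
Implicit hydrogens by atom environment:
  6 × C: 2 H each → 12
  4 × C (aromatic): 1 H each → 4
  2 × C (aromatic): no H
  1 × C: 3 H
  1 × C: 1 H
  Total hydrogens = 20.
Molecular formula: C14H20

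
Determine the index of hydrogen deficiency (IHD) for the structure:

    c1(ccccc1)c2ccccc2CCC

8

Molecular formula from the SMILES: C15H16.
DoU = (2C + 2 + N − H − X)/2 = (2·15 + 2 + 0 − 16 − 0)/2 = 16/2 = 8.
(Structurally: 2 ring(s) + 6 π bond(s) = 8.)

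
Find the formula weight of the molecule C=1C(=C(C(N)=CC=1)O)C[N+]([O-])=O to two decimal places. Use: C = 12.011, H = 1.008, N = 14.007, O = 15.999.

Molecular formula: C7H8N2O3.
M = 7×12.011 + 8×1.008 + 2×14.007 + 3×15.999 = 168.15 g/mol.

168.15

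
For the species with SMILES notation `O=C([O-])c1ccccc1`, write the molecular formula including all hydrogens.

C7H5O2-

Heavy atoms from the SMILES: 7 C, 2 O.
Implicit hydrogens by atom environment:
  5 × C (aromatic): 1 H each → 5
  1 × C (aromatic): no H
  1 × C: no H
  1 × O: no H
  1 × O (charge -1): no H
  Total hydrogens = 5.
Net charge -1.
Molecular formula: C7H5O2-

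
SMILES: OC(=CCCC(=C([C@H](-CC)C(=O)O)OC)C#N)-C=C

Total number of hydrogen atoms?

19

Hydrogens are implicit in SMILES; fill each atom to its normal valence:
  5 × C: no H
  4 × C: 2 H each → 8
  3 × C: 1 H each → 3
  2 × C: 3 H each → 6
  2 × O: 1 H each → 2
  2 × O: no H
  1 × N: no H
  Total hydrogens = 19.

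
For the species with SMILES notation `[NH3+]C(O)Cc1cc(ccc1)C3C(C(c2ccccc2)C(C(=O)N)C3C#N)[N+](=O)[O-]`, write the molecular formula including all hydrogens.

Heavy atoms from the SMILES: 21 C, 4 N, 4 O.
Implicit hydrogens by atom environment:
  9 × C (aromatic): 1 H each → 9
  6 × C: 1 H each → 6
  3 × C (aromatic): no H
  2 × C: no H
  2 × O: no H
  1 × C: 2 H
  1 × N (charge +1): 3 H
  1 × N: 2 H
  1 × N: no H
  1 × N (charge +1): no H
  1 × O: 1 H
  1 × O (charge -1): no H
  Total hydrogens = 23.
Net charge +1.
Molecular formula: C21H23N4O4+

C21H23N4O4+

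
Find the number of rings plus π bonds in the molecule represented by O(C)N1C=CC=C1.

3

Molecular formula from the SMILES: C5H7NO.
DoU = (2C + 2 + N − H − X)/2 = (2·5 + 2 + 1 − 7 − 0)/2 = 6/2 = 3.
(Structurally: 1 ring(s) + 2 π bond(s) = 3.)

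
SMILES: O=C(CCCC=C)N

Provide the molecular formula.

Heavy atoms from the SMILES: 6 C, 1 N, 1 O.
Implicit hydrogens by atom environment:
  4 × C: 2 H each → 8
  1 × C: 1 H
  1 × C: no H
  1 × N: 2 H
  1 × O: no H
  Total hydrogens = 11.
Molecular formula: C6H11NO

C6H11NO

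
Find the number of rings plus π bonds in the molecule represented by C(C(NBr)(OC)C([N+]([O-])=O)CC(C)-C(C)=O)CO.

Molecular formula from the SMILES: C10H19BrN2O5.
DoU = (2C + 2 + N − H − X)/2 = (2·10 + 2 + 2 − 19 − 1)/2 = 4/2 = 2.
(Structurally: 0 ring(s) + 2 π bond(s) = 2.)

2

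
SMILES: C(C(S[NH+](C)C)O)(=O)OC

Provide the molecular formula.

C5H12NO3S+

Heavy atoms from the SMILES: 5 C, 1 N, 3 O, 1 S.
Implicit hydrogens by atom environment:
  3 × C: 3 H each → 9
  2 × O: no H
  1 × C: 1 H
  1 × C: no H
  1 × N (charge +1): 1 H
  1 × O: 1 H
  1 × S: no H
  Total hydrogens = 12.
Net charge +1.
Molecular formula: C5H12NO3S+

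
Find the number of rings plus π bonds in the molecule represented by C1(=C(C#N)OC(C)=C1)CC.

5

Molecular formula from the SMILES: C8H9NO.
DoU = (2C + 2 + N − H − X)/2 = (2·8 + 2 + 1 − 9 − 0)/2 = 10/2 = 5.
(Structurally: 1 ring(s) + 4 π bond(s) = 5.)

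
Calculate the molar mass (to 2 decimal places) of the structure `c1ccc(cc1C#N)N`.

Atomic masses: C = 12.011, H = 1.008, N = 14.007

118.14

Molecular formula: C7H6N2.
M = 7×12.011 + 6×1.008 + 2×14.007 = 118.14 g/mol.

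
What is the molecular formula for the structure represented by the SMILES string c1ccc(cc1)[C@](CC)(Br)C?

Heavy atoms from the SMILES: 1 Br, 10 C.
Implicit hydrogens by atom environment:
  5 × C (aromatic): 1 H each → 5
  2 × C: 3 H each → 6
  1 × Br: no H
  1 × C: 2 H
  1 × C: no H
  1 × C (aromatic): no H
  Total hydrogens = 13.
Molecular formula: C10H13Br

C10H13Br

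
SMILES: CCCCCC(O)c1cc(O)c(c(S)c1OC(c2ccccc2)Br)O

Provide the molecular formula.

Heavy atoms from the SMILES: 1 Br, 19 C, 4 O, 1 S.
Implicit hydrogens by atom environment:
  6 × C (aromatic): 1 H each → 6
  6 × C (aromatic): no H
  4 × C: 2 H each → 8
  3 × O: 1 H each → 3
  2 × C: 1 H each → 2
  1 × Br: no H
  1 × C: 3 H
  1 × O: no H
  1 × S: 1 H
  Total hydrogens = 23.
Molecular formula: C19H23BrO4S

C19H23BrO4S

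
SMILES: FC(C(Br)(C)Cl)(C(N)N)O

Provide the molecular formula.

Heavy atoms from the SMILES: 1 Br, 4 C, 1 Cl, 1 F, 2 N, 1 O.
Implicit hydrogens by atom environment:
  2 × C: no H
  2 × N: 2 H each → 4
  1 × Br: no H
  1 × C: 3 H
  1 × C: 1 H
  1 × Cl: no H
  1 × F: no H
  1 × O: 1 H
  Total hydrogens = 9.
Molecular formula: C4H9BrClFN2O

C4H9BrClFN2O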